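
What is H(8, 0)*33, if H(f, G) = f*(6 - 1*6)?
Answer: 0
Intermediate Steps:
H(f, G) = 0 (H(f, G) = f*(6 - 6) = f*0 = 0)
H(8, 0)*33 = 0*33 = 0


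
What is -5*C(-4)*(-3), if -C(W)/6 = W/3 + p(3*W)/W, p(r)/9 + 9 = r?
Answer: -8265/2 ≈ -4132.5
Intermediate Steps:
p(r) = -81 + 9*r
C(W) = -2*W - 6*(-81 + 27*W)/W (C(W) = -6*(W/3 + (-81 + 9*(3*W))/W) = -6*(W*(⅓) + (-81 + 27*W)/W) = -6*(W/3 + (-81 + 27*W)/W) = -2*W - 6*(-81 + 27*W)/W)
-5*C(-4)*(-3) = -5*(-162 - 2*(-4) + 486/(-4))*(-3) = -5*(-162 + 8 + 486*(-¼))*(-3) = -5*(-162 + 8 - 243/2)*(-3) = -5*(-551/2)*(-3) = (2755/2)*(-3) = -8265/2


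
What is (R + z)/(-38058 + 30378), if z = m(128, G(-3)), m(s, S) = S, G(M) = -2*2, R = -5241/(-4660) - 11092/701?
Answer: 20360473/8362649600 ≈ 0.0024347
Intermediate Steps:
R = -48014779/3266660 (R = -5241*(-1/4660) - 11092*1/701 = 5241/4660 - 11092/701 = -48014779/3266660 ≈ -14.698)
G(M) = -4
z = -4
(R + z)/(-38058 + 30378) = (-48014779/3266660 - 4)/(-38058 + 30378) = -61081419/3266660/(-7680) = -61081419/3266660*(-1/7680) = 20360473/8362649600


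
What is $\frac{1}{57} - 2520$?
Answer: $- \frac{143639}{57} \approx -2520.0$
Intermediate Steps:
$\frac{1}{57} - 2520 = - \frac{143639}{57}$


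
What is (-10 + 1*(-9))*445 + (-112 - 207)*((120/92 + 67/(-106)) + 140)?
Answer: -130017211/2438 ≈ -53329.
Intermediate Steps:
(-10 + 1*(-9))*445 + (-112 - 207)*((120/92 + 67/(-106)) + 140) = (-10 - 9)*445 - 319*((120*(1/92) + 67*(-1/106)) + 140) = -19*445 - 319*((30/23 - 67/106) + 140) = -8455 - 319*(1639/2438 + 140) = -8455 - 319*342959/2438 = -8455 - 109403921/2438 = -130017211/2438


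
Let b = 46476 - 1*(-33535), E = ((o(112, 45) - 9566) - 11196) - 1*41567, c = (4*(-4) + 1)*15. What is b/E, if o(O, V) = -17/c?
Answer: -18002475/14024008 ≈ -1.2837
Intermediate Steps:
c = -225 (c = (-16 + 1)*15 = -15*15 = -225)
o(O, V) = 17/225 (o(O, V) = -17/(-225) = -17*(-1/225) = 17/225)
E = -14024008/225 (E = ((17/225 - 9566) - 11196) - 1*41567 = (-2152333/225 - 11196) - 41567 = -4671433/225 - 41567 = -14024008/225 ≈ -62329.)
b = 80011 (b = 46476 + 33535 = 80011)
b/E = 80011/(-14024008/225) = 80011*(-225/14024008) = -18002475/14024008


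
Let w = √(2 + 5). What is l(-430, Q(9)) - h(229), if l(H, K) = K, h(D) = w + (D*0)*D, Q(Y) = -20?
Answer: -20 - √7 ≈ -22.646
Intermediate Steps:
w = √7 ≈ 2.6458
h(D) = √7 (h(D) = √7 + (D*0)*D = √7 + 0*D = √7 + 0 = √7)
l(-430, Q(9)) - h(229) = -20 - √7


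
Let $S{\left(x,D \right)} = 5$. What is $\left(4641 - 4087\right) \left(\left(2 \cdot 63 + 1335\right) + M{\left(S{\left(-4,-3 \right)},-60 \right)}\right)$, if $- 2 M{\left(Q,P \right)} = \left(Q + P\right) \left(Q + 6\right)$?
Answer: $976979$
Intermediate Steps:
$M{\left(Q,P \right)} = - \frac{\left(6 + Q\right) \left(P + Q\right)}{2}$ ($M{\left(Q,P \right)} = - \frac{\left(Q + P\right) \left(Q + 6\right)}{2} = - \frac{\left(P + Q\right) \left(6 + Q\right)}{2} = - \frac{\left(6 + Q\right) \left(P + Q\right)}{2}$)
$\left(4641 - 4087\right) \left(\left(2 \cdot 63 + 1335\right) + M{\left(S{\left(-4,-3 \right)},-60 \right)}\right) = \left(4641 - 4087\right) \left(\left(2 \cdot 63 + 1335\right) - \left(-165 - 150 + \frac{25}{2}\right)\right) = 554 \left(\left(126 + 1335\right) + \left(180 - 15 - \frac{25}{2} + 150\right)\right) = 554 \left(1461 + \left(180 - 15 - \frac{25}{2} + 150\right)\right) = 554 \left(1461 + \frac{605}{2}\right) = 554 \cdot \frac{3527}{2} = 976979$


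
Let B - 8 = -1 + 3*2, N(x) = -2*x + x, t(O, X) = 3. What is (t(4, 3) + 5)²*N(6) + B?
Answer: -371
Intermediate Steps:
N(x) = -x
B = 13 (B = 8 + (-1 + 3*2) = 8 + (-1 + 6) = 8 + 5 = 13)
(t(4, 3) + 5)²*N(6) + B = (3 + 5)²*(-1*6) + 13 = 8²*(-6) + 13 = 64*(-6) + 13 = -384 + 13 = -371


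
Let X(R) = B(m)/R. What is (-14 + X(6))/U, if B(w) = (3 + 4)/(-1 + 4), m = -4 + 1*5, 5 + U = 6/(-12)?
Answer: 245/99 ≈ 2.4747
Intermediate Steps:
U = -11/2 (U = -5 + 6/(-12) = -5 + 6*(-1/12) = -5 - ½ = -11/2 ≈ -5.5000)
m = 1 (m = -4 + 5 = 1)
B(w) = 7/3
X(R) = 7/(3*R)
(-14 + X(6))/U = (-14 + (7/3)/6)/(-11/2) = -2*(-14 + (7/3)*(⅙))/11 = -2*(-14 + 7/18)/11 = -2/11*(-245/18) = 245/99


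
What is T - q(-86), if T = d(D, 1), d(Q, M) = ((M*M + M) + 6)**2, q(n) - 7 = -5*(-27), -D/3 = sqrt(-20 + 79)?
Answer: -78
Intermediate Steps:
D = -3*sqrt(59) (D = -3*sqrt(-20 + 79) = -3*sqrt(59) ≈ -23.043)
q(n) = 142 (q(n) = 7 - 5*(-27) = 7 + 135 = 142)
d(Q, M) = (6 + M + M**2)**2 (d(Q, M) = ((M**2 + M) + 6)**2 = ((M + M**2) + 6)**2 = (6 + M + M**2)**2)
T = 64 (T = (6 + 1 + 1**2)**2 = (6 + 1 + 1)**2 = 8**2 = 64)
T - q(-86) = 64 - 1*142 = 64 - 142 = -78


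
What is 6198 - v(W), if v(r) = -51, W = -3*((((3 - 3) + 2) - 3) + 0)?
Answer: 6249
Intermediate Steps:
W = 3 (W = -3*(((0 + 2) - 3) + 0) = -3*((2 - 3) + 0) = -3*(-1 + 0) = -3*(-1) = 3)
6198 - v(W) = 6198 - 1*(-51) = 6198 + 51 = 6249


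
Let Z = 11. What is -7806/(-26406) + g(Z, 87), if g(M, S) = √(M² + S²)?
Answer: 1301/4401 + √7690 ≈ 87.988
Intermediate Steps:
-7806/(-26406) + g(Z, 87) = -7806/(-26406) + √(11² + 87²) = -7806*(-1/26406) + √(121 + 7569) = 1301/4401 + √7690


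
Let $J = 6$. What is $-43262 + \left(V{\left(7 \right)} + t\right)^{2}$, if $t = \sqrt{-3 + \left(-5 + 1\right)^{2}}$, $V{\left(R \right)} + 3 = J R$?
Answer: $-41728 + 78 \sqrt{13} \approx -41447.0$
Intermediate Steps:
$V{\left(R \right)} = -3 + 6 R$
$t = \sqrt{13}$ ($t = \sqrt{-3 + \left(-4\right)^{2}} = \sqrt{-3 + 16} = \sqrt{13} \approx 3.6056$)
$-43262 + \left(V{\left(7 \right)} + t\right)^{2} = -43262 + \left(\left(-3 + 6 \cdot 7\right) + \sqrt{13}\right)^{2} = -43262 + \left(\left(-3 + 42\right) + \sqrt{13}\right)^{2} = -43262 + \left(39 + \sqrt{13}\right)^{2}$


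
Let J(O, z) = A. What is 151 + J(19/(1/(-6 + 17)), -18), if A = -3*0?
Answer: 151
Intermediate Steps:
A = 0
J(O, z) = 0
151 + J(19/(1/(-6 + 17)), -18) = 151 + 0 = 151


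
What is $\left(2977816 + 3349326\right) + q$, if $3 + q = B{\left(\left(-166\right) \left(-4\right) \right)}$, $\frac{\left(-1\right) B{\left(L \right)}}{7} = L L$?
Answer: $3240867$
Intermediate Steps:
$B{\left(L \right)} = - 7 L^{2}$ ($B{\left(L \right)} = - 7 L L = - 7 L^{2}$)
$q = -3086275$ ($q = -3 - 7 \left(\left(-166\right) \left(-4\right)\right)^{2} = -3 - 7 \cdot 664^{2} = -3 - 3086272 = -3086275$)
$\left(2977816 + 3349326\right) + q = \left(2977816 + 3349326\right) - 3086275 = 6327142 - 3086275 = 3240867$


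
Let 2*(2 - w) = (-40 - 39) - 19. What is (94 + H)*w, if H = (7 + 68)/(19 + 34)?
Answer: 257907/53 ≈ 4866.2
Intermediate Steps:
H = 75/53 ≈ 1.4151
w = 51 (w = 2 - ((-40 - 39) - 19)/2 = 2 - (-79 - 19)/2 = 2 - ½*(-98) = 2 + 49 = 51)
(94 + H)*w = (94 + 75/53)*51 = (5057/53)*51 = 257907/53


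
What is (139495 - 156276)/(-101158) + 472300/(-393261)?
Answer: -41177610559/39781496238 ≈ -1.0351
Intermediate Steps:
(139495 - 156276)/(-101158) + 472300/(-393261) = -16781*(-1/101158) + 472300*(-1/393261) = 16781/101158 - 472300/393261 = -41177610559/39781496238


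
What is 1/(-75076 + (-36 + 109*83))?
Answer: -1/66065 ≈ -1.5137e-5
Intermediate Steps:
1/(-75076 + (-36 + 109*83)) = 1/(-75076 + (-36 + 9047)) = 1/(-75076 + 9011) = 1/(-66065) = -1/66065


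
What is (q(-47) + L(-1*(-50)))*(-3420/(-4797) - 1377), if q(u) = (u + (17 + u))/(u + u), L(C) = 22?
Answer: -121037565/3854 ≈ -31406.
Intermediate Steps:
q(u) = (17 + 2*u)/(2*u) (q(u) = (17 + 2*u)/((2*u)) = (17 + 2*u)*(1/(2*u)) = (17 + 2*u)/(2*u))
(q(-47) + L(-1*(-50)))*(-3420/(-4797) - 1377) = ((17/2 - 47)/(-47) + 22)*(-3420/(-4797) - 1377) = (-1/47*(-77/2) + 22)*(-3420*(-1/4797) - 1377) = (77/94 + 22)*(380/533 - 1377) = (2145/94)*(-733561/533) = -121037565/3854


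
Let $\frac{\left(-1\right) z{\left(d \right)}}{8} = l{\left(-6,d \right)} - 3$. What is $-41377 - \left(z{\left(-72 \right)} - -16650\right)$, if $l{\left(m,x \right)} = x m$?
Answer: $-54595$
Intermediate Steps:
$l{\left(m,x \right)} = m x$
$z{\left(d \right)} = 24 + 48 d$ ($z{\left(d \right)} = - 8 \left(- 6 d - 3\right) = - 8 \left(-3 - 6 d\right) = 24 + 48 d$)
$-41377 - \left(z{\left(-72 \right)} - -16650\right) = -41377 - \left(\left(24 + 48 \left(-72\right)\right) - -16650\right) = -41377 - \left(\left(24 - 3456\right) + 16650\right) = -41377 - \left(-3432 + 16650\right) = -41377 - 13218 = -54595$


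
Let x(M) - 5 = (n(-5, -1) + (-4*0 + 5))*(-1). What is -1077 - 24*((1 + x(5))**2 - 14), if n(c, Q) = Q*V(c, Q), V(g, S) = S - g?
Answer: -1341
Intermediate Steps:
n(c, Q) = Q*(Q - c)
x(M) = 4 (x(M) = 5 + (-(-1 - 1*(-5)) + (-4*0 + 5))*(-1) = 5 + (-(-1 + 5) + (0 + 5))*(-1) = 5 + (-1*4 + 5)*(-1) = 5 + (-4 + 5)*(-1) = 5 + 1*(-1) = 5 - 1 = 4)
-1077 - 24*((1 + x(5))**2 - 14) = -1077 - 24*((1 + 4)**2 - 14) = -1077 - 24*(5**2 - 14) = -1077 - 24*(25 - 14) = -1077 - 24*11 = -1077 - 1*264 = -1077 - 264 = -1341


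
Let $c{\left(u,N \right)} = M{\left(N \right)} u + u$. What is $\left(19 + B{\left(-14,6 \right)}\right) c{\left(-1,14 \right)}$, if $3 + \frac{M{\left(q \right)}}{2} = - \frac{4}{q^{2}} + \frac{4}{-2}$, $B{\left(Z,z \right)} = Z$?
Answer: $\frac{2215}{49} \approx 45.204$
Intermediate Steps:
$M{\left(q \right)} = -10 - \frac{8}{q^{2}}$ ($M{\left(q \right)} = -6 + 2 \left(- \frac{4}{q^{2}} + \frac{4}{-2}\right) = -6 + 2 \left(- \frac{4}{q^{2}} + 4 \left(- \frac{1}{2}\right)\right) = -6 + 2 \left(- \frac{4}{q^{2}} - 2\right) = -6 + 2 \left(-2 - \frac{4}{q^{2}}\right) = -6 - \left(4 + \frac{8}{q^{2}}\right) = -10 - \frac{8}{q^{2}}$)
$c{\left(u,N \right)} = u + u \left(-10 - \frac{8}{N^{2}}\right)$ ($c{\left(u,N \right)} = \left(-10 - \frac{8}{N^{2}}\right) u + u = u \left(-10 - \frac{8}{N^{2}}\right) + u = u + u \left(-10 - \frac{8}{N^{2}}\right)$)
$\left(19 + B{\left(-14,6 \right)}\right) c{\left(-1,14 \right)} = \left(19 - 14\right) \left(\left(-9\right) \left(-1\right) - - \frac{8}{196}\right) = 5 \left(9 - \left(-8\right) \frac{1}{196}\right) = 5 \left(9 + \frac{2}{49}\right) = 5 \cdot \frac{443}{49} = \frac{2215}{49}$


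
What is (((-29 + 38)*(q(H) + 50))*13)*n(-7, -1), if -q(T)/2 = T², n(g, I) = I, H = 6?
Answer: 2574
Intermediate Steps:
q(T) = -2*T²
(((-29 + 38)*(q(H) + 50))*13)*n(-7, -1) = (((-29 + 38)*(-2*6² + 50))*13)*(-1) = ((9*(-2*36 + 50))*13)*(-1) = ((9*(-72 + 50))*13)*(-1) = ((9*(-22))*13)*(-1) = -198*13*(-1) = -2574*(-1) = 2574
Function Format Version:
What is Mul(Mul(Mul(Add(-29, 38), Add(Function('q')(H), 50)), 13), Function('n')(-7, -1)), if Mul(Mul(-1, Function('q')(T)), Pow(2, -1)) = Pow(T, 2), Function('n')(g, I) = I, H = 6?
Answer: 2574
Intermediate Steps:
Function('q')(T) = Mul(-2, Pow(T, 2))
Mul(Mul(Mul(Add(-29, 38), Add(Function('q')(H), 50)), 13), Function('n')(-7, -1)) = Mul(Mul(Mul(Add(-29, 38), Add(Mul(-2, Pow(6, 2)), 50)), 13), -1) = Mul(Mul(Mul(9, Add(Mul(-2, 36), 50)), 13), -1) = Mul(Mul(Mul(9, Add(-72, 50)), 13), -1) = Mul(Mul(Mul(9, -22), 13), -1) = Mul(Mul(-198, 13), -1) = Mul(-2574, -1) = 2574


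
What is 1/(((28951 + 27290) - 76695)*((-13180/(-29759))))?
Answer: -29759/269583720 ≈ -0.00011039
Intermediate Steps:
1/(((28951 + 27290) - 76695)*((-13180/(-29759)))) = 1/((56241 - 76695)*((-13180*(-1/29759)))) = 1/((-20454)*(13180/29759)) = -1/20454*29759/13180 = -29759/269583720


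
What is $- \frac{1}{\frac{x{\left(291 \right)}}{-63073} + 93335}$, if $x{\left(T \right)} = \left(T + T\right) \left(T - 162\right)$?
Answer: $- \frac{63073}{5886843377} \approx -1.0714 \cdot 10^{-5}$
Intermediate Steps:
$x{\left(T \right)} = 2 T \left(-162 + T\right)$
$- \frac{1}{\frac{x{\left(291 \right)}}{-63073} + 93335} = - \frac{1}{\frac{2 \cdot 291 \left(-162 + 291\right)}{-63073} + 93335} = - \frac{1}{2 \cdot 291 \cdot 129 \left(- \frac{1}{63073}\right) + 93335} = - \frac{1}{75078 \left(- \frac{1}{63073}\right) + 93335} = - \frac{1}{- \frac{75078}{63073} + 93335} = - \frac{1}{\frac{5886843377}{63073}} = \left(-1\right) \frac{63073}{5886843377} = - \frac{63073}{5886843377}$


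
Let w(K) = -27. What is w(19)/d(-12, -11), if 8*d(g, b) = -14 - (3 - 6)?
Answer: 216/11 ≈ 19.636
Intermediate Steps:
d(g, b) = -11/8 (d(g, b) = (-14 - (3 - 6))/8 = (-14 - 1*(-3))/8 = (-14 + 3)/8 = (⅛)*(-11) = -11/8)
w(19)/d(-12, -11) = -27/(-11/8) = -27*(-8/11) = 216/11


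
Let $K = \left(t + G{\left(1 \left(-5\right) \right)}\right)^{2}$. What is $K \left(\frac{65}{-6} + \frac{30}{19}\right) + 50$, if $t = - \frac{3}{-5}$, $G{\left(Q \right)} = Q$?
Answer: $- \frac{36812}{285} \approx -129.16$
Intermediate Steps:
$t = \frac{3}{5}$ ($t = \left(-3\right) \left(- \frac{1}{5}\right) = \frac{3}{5} \approx 0.6$)
$K = \frac{484}{25}$ ($K = \left(\frac{3}{5} + 1 \left(-5\right)\right)^{2} = \left(\frac{3}{5} - 5\right)^{2} = \left(- \frac{22}{5}\right)^{2} = \frac{484}{25} \approx 19.36$)
$K \left(\frac{65}{-6} + \frac{30}{19}\right) + 50 = \frac{484 \left(\frac{65}{-6} + \frac{30}{19}\right)}{25} + 50 = \frac{484 \left(65 \left(- \frac{1}{6}\right) + 30 \cdot \frac{1}{19}\right)}{25} + 50 = \frac{484 \left(- \frac{65}{6} + \frac{30}{19}\right)}{25} + 50 = \frac{484}{25} \left(- \frac{1055}{114}\right) + 50 = - \frac{51062}{285} + 50 = - \frac{36812}{285}$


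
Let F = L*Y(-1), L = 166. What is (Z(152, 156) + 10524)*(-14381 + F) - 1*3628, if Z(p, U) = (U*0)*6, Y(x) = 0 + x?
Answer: -153096256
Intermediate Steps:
Y(x) = x
F = -166 (F = 166*(-1) = -166)
Z(p, U) = 0 (Z(p, U) = 0*6 = 0)
(Z(152, 156) + 10524)*(-14381 + F) - 1*3628 = (0 + 10524)*(-14381 - 166) - 1*3628 = 10524*(-14547) - 3628 = -153092628 - 3628 = -153096256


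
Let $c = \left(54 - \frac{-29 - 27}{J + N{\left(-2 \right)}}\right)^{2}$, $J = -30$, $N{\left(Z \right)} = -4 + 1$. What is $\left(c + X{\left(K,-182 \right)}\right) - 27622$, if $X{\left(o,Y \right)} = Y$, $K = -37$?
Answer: $- \frac{27299480}{1089} \approx -25068.0$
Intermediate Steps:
$N{\left(Z \right)} = -3$
$c = \frac{2979076}{1089}$ ($c = \left(54 - \frac{-29 - 27}{-30 - 3}\right)^{2} = \left(54 - - \frac{56}{-33}\right)^{2} = \left(54 - \left(-56\right) \left(- \frac{1}{33}\right)\right)^{2} = \left(54 - \frac{56}{33}\right)^{2} = \left(\frac{1726}{33}\right)^{2} = \frac{2979076}{1089} \approx 2735.6$)
$\left(c + X{\left(K,-182 \right)}\right) - 27622 = \left(\frac{2979076}{1089} - 182\right) - 27622 = \frac{2780878}{1089} - 27622 = - \frac{27299480}{1089}$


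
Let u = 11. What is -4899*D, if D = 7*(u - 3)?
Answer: -274344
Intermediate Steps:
D = 56 (D = 7*(11 - 3) = 7*8 = 56)
-4899*D = -4899*56 = -274344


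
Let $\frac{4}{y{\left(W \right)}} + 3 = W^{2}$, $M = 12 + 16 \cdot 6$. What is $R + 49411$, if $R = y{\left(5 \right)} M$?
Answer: $\frac{543737}{11} \approx 49431.0$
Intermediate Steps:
$M = 108$ ($M = 12 + 96 = 108$)
$y{\left(W \right)} = \frac{4}{-3 + W^{2}}$
$R = \frac{216}{11}$ ($R = \frac{4}{-3 + 5^{2}} \cdot 108 = \frac{4}{-3 + 25} \cdot 108 = \frac{4}{22} \cdot 108 = 4 \cdot \frac{1}{22} \cdot 108 = \frac{2}{11} \cdot 108 = \frac{216}{11} \approx 19.636$)
$R + 49411 = \frac{216}{11} + 49411 = \frac{543737}{11}$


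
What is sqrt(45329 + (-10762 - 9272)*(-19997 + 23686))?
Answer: I*sqrt(73860097) ≈ 8594.2*I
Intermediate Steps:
sqrt(45329 + (-10762 - 9272)*(-19997 + 23686)) = sqrt(45329 - 20034*3689) = sqrt(45329 - 73905426) = sqrt(-73860097) = I*sqrt(73860097)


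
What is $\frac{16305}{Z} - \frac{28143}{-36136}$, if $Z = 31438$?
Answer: $\frac{736978557}{568021784} \approx 1.2974$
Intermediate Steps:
$\frac{16305}{Z} - \frac{28143}{-36136} = \frac{16305}{31438} - \frac{28143}{-36136} = 16305 \cdot \frac{1}{31438} - - \frac{28143}{36136} = \frac{16305}{31438} + \frac{28143}{36136} = \frac{736978557}{568021784}$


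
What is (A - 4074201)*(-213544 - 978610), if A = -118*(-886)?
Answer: 4732437702562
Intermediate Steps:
A = 104548
(A - 4074201)*(-213544 - 978610) = (104548 - 4074201)*(-213544 - 978610) = -3969653*(-1192154) = 4732437702562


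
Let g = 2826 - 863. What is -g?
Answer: -1963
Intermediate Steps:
g = 1963
-g = -1*1963 = -1963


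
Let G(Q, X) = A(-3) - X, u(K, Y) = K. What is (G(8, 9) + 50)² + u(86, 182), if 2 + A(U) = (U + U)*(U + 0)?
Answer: 3335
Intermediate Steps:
A(U) = -2 + 2*U² (A(U) = -2 + (U + U)*(U + 0) = -2 + (2*U)*U = -2 + 2*U²)
G(Q, X) = 16 - X (G(Q, X) = (-2 + 2*(-3)²) - X = (-2 + 2*9) - X = (-2 + 18) - X = 16 - X)
(G(8, 9) + 50)² + u(86, 182) = ((16 - 1*9) + 50)² + 86 = ((16 - 9) + 50)² + 86 = (7 + 50)² + 86 = 57² + 86 = 3249 + 86 = 3335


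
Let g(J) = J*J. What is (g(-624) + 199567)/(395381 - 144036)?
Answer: 588943/251345 ≈ 2.3432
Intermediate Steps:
g(J) = J²
(g(-624) + 199567)/(395381 - 144036) = ((-624)² + 199567)/(395381 - 144036) = (389376 + 199567)/251345 = 588943*(1/251345) = 588943/251345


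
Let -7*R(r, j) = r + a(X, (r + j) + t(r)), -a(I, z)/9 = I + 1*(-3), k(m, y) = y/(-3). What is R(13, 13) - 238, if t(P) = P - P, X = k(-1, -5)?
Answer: -1691/7 ≈ -241.57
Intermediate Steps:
k(m, y) = -y/3 (k(m, y) = y*(-⅓) = -y/3)
X = 5/3 (X = -⅓*(-5) = 5/3 ≈ 1.6667)
t(P) = 0
a(I, z) = 27 - 9*I (a(I, z) = -9*(I + 1*(-3)) = -9*(I - 3) = -9*(-3 + I) = 27 - 9*I)
R(r, j) = -12/7 - r/7 (R(r, j) = -(r + (27 - 9*5/3))/7 = -(r + (27 - 15))/7 = -(r + 12)/7 = -(12 + r)/7 = -12/7 - r/7)
R(13, 13) - 238 = (-12/7 - ⅐*13) - 238 = (-12/7 - 13/7) - 238 = -25/7 - 238 = -1691/7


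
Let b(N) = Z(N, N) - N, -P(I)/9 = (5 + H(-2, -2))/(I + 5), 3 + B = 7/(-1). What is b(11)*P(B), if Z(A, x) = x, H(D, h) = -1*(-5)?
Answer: 0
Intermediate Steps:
H(D, h) = 5
B = -10 (B = -3 + 7/(-1) = -3 + 7*(-1) = -3 - 7 = -10)
P(I) = -90/(5 + I) (P(I) = -9*(5 + 5)/(I + 5) = -90/(5 + I))
b(N) = 0 (b(N) = N - N = 0)
b(11)*P(B) = 0*(-90/(5 - 10)) = 0*(-90/(-5)) = 0*(-90*(-⅕)) = 0*18 = 0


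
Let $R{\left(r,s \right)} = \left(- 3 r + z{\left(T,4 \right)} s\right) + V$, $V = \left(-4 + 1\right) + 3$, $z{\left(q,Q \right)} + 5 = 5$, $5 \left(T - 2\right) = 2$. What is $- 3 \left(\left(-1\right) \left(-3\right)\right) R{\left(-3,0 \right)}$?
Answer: $-81$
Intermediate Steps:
$T = \frac{12}{5}$ ($T = 2 + \frac{1}{5} \cdot 2 = 2 + \frac{2}{5} = \frac{12}{5} \approx 2.4$)
$z{\left(q,Q \right)} = 0$ ($z{\left(q,Q \right)} = -5 + 5 = 0$)
$V = 0$ ($V = -3 + 3 = 0$)
$R{\left(r,s \right)} = - 3 r$ ($R{\left(r,s \right)} = \left(- 3 r + 0 s\right) + 0 = \left(- 3 r + 0\right) + 0 = - 3 r + 0 = - 3 r$)
$- 3 \left(\left(-1\right) \left(-3\right)\right) R{\left(-3,0 \right)} = - 3 \left(\left(-1\right) \left(-3\right)\right) \left(\left(-3\right) \left(-3\right)\right) = \left(-3\right) 3 \cdot 9 = \left(-9\right) 9 = -81$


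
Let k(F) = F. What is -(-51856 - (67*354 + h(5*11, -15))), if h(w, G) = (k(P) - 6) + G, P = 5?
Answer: 75558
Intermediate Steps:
h(w, G) = -1 + G (h(w, G) = (5 - 6) + G = -1 + G)
-(-51856 - (67*354 + h(5*11, -15))) = -(-51856 - (67*354 + (-1 - 15))) = -(-51856 - (23718 - 16)) = -(-51856 - 1*23702) = -(-51856 - 23702) = -1*(-75558) = 75558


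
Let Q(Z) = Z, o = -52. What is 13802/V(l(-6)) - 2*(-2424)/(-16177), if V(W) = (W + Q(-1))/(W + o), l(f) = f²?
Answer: -510366992/80885 ≈ -6309.8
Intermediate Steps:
V(W) = (-1 + W)/(-52 + W) (V(W) = (W - 1)/(W - 52) = (-1 + W)/(-52 + W))
13802/V(l(-6)) - 2*(-2424)/(-16177) = 13802/(((-1 + (-6)²)/(-52 + (-6)²))) - 2*(-2424)/(-16177) = 13802/(((-1 + 36)/(-52 + 36))) + 4848*(-1/16177) = 13802/((35/(-16))) - 4848/16177 = 13802/((-1/16*35)) - 4848/16177 = 13802/(-35/16) - 4848/16177 = 13802*(-16/35) - 4848/16177 = -220832/35 - 4848/16177 = -510366992/80885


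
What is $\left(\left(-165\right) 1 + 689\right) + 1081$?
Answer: $1605$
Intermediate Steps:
$\left(\left(-165\right) 1 + 689\right) + 1081 = \left(-165 + 689\right) + 1081 = 524 + 1081 = 1605$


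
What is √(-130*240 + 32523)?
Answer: 21*√3 ≈ 36.373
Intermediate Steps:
√(-130*240 + 32523) = √(-31200 + 32523) = √1323 = 21*√3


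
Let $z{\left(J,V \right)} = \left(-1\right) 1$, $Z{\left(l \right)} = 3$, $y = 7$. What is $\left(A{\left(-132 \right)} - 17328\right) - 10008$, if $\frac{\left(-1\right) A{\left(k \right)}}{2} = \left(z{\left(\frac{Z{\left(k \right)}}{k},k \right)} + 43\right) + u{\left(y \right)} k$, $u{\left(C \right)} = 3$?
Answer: $-26628$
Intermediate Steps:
$z{\left(J,V \right)} = -1$
$A{\left(k \right)} = -84 - 6 k$ ($A{\left(k \right)} = - 2 \left(\left(-1 + 43\right) + 3 k\right) = - 2 \left(42 + 3 k\right) = -84 - 6 k$)
$\left(A{\left(-132 \right)} - 17328\right) - 10008 = \left(\left(-84 - -792\right) - 17328\right) - 10008 = \left(\left(-84 + 792\right) - 17328\right) - 10008 = \left(708 - 17328\right) - 10008 = -16620 - 10008 = -26628$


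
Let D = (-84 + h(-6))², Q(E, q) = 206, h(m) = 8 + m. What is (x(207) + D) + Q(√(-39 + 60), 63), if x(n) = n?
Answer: 7137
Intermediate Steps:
D = 6724 (D = (-84 + (8 - 6))² = (-84 + 2)² = (-82)² = 6724)
(x(207) + D) + Q(√(-39 + 60), 63) = (207 + 6724) + 206 = 6931 + 206 = 7137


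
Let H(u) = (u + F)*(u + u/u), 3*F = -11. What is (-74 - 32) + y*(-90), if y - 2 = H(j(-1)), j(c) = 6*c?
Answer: -4636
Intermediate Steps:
F = -11/3 (F = (⅓)*(-11) = -11/3 ≈ -3.6667)
H(u) = (1 + u)*(-11/3 + u) (H(u) = (u - 11/3)*(u + u/u) = (-11/3 + u)*(u + 1) = (-11/3 + u)*(1 + u) = (1 + u)*(-11/3 + u))
y = 151/3 (y = 2 + (-11/3 + (6*(-1))² - 16*(-1)) = 2 + (-11/3 + (-6)² - 8/3*(-6)) = 2 + (-11/3 + 36 + 16) = 2 + 145/3 = 151/3 ≈ 50.333)
(-74 - 32) + y*(-90) = (-74 - 32) + (151/3)*(-90) = -106 - 4530 = -4636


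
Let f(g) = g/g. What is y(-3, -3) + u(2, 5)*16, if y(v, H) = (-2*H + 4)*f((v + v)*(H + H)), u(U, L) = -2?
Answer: -22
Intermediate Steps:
f(g) = 1
y(v, H) = 4 - 2*H (y(v, H) = (-2*H + 4)*1 = (4 - 2*H)*1 = 4 - 2*H)
y(-3, -3) + u(2, 5)*16 = (4 - 2*(-3)) - 2*16 = (4 + 6) - 32 = 10 - 32 = -22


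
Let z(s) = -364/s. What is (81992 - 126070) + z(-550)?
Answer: -12121268/275 ≈ -44077.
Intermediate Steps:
(81992 - 126070) + z(-550) = (81992 - 126070) - 364/(-550) = -44078 - 364*(-1/550) = -44078 + 182/275 = -12121268/275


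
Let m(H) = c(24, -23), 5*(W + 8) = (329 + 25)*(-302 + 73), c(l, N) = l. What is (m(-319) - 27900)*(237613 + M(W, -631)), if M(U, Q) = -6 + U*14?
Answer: -1464911676/5 ≈ -2.9298e+8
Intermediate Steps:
W = -81106/5 (W = -8 + ((329 + 25)*(-302 + 73))/5 = -8 + (354*(-229))/5 = -8 + (⅕)*(-81066) = -8 - 81066/5 = -81106/5 ≈ -16221.)
m(H) = 24
M(U, Q) = -6 + 14*U
(m(-319) - 27900)*(237613 + M(W, -631)) = (24 - 27900)*(237613 + (-6 + 14*(-81106/5))) = -27876*(237613 + (-6 - 1135484/5)) = -27876*(237613 - 1135514/5) = -27876*52551/5 = -1464911676/5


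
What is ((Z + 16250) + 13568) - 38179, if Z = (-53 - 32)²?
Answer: -1136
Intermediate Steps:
Z = 7225 (Z = (-85)² = 7225)
((Z + 16250) + 13568) - 38179 = ((7225 + 16250) + 13568) - 38179 = (23475 + 13568) - 38179 = 37043 - 38179 = -1136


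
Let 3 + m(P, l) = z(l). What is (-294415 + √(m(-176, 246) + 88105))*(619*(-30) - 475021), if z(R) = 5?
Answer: 145320594265 - 493591*√88107 ≈ 1.4517e+11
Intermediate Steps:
m(P, l) = 2 (m(P, l) = -3 + 5 = 2)
(-294415 + √(m(-176, 246) + 88105))*(619*(-30) - 475021) = (-294415 + √(2 + 88105))*(619*(-30) - 475021) = (-294415 + √88107)*(-18570 - 475021) = (-294415 + √88107)*(-493591) = 145320594265 - 493591*√88107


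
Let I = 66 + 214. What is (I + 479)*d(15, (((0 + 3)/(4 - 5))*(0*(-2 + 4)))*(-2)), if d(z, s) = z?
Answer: 11385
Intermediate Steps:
I = 280
(I + 479)*d(15, (((0 + 3)/(4 - 5))*(0*(-2 + 4)))*(-2)) = (280 + 479)*15 = 759*15 = 11385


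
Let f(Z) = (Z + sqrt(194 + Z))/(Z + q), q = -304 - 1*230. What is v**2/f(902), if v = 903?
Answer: 22555300152/67709 - 50011752*sqrt(274)/67709 ≈ 3.2089e+5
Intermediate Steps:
q = -534 (q = -304 - 230 = -534)
f(Z) = (Z + sqrt(194 + Z))/(-534 + Z) (f(Z) = (Z + sqrt(194 + Z))/(Z - 534) = (Z + sqrt(194 + Z))/(-534 + Z))
v**2/f(902) = 903**2/(((902 + sqrt(194 + 902))/(-534 + 902))) = 815409/(((902 + sqrt(1096))/368)) = 815409/(((902 + 2*sqrt(274))/368)) = 815409/(451/184 + sqrt(274)/184)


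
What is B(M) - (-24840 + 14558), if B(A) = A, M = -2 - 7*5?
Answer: 10245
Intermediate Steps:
M = -37 (M = -2 - 35 = -37)
B(M) - (-24840 + 14558) = -37 - (-24840 + 14558) = -37 - 1*(-10282) = -37 + 10282 = 10245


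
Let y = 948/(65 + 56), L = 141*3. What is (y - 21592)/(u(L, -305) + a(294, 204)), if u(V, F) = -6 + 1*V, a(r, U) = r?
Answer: -2611684/86031 ≈ -30.357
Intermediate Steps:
L = 423
u(V, F) = -6 + V
y = 948/121 ≈ 7.8347
(y - 21592)/(u(L, -305) + a(294, 204)) = (948/121 - 21592)/((-6 + 423) + 294) = -2611684/(121*(417 + 294)) = -2611684/121/711 = -2611684/121*1/711 = -2611684/86031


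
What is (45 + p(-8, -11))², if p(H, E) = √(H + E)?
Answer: (45 + I*√19)² ≈ 2006.0 + 392.3*I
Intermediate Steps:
p(H, E) = √(E + H)
(45 + p(-8, -11))² = (45 + √(-11 - 8))² = (45 + √(-19))² = (45 + I*√19)²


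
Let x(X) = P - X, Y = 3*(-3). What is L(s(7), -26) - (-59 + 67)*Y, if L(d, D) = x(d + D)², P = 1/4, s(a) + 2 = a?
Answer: 8377/16 ≈ 523.56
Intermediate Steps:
s(a) = -2 + a
P = ¼ ≈ 0.25000
Y = -9
x(X) = ¼ - X
L(d, D) = (¼ - D - d)² (L(d, D) = (¼ - (d + D))² = (¼ - (D + d))² = (¼ + (-D - d))² = (¼ - D - d)²)
L(s(7), -26) - (-59 + 67)*Y = (-1 + 4*(-26) + 4*(-2 + 7))²/16 - (-59 + 67)*(-9) = (-1 - 104 + 4*5)²/16 - 8*(-9) = (-1 - 104 + 20)²/16 - 1*(-72) = (1/16)*(-85)² + 72 = (1/16)*7225 + 72 = 7225/16 + 72 = 8377/16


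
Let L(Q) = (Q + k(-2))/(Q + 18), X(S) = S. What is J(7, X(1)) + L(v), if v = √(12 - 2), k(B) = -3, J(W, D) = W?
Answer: 1067/157 + 21*√10/314 ≈ 7.0077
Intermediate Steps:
v = √10 ≈ 3.1623
L(Q) = (-3 + Q)/(18 + Q) (L(Q) = (Q - 3)/(Q + 18) = (-3 + Q)/(18 + Q))
J(7, X(1)) + L(v) = 7 + (-3 + √10)/(18 + √10)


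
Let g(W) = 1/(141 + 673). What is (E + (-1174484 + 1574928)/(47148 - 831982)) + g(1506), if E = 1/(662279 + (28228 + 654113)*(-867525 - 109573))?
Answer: -108399786462540123887/212966541787281845882 ≈ -0.50900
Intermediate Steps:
g(W) = 1/814
E = -1/666713364139 (E = 1/(662279 + 682341*(-977098)) = 1/(662279 - 666714026418) = 1/(-666713364139) = -1/666713364139 ≈ -1.4999e-12)
(E + (-1174484 + 1574928)/(47148 - 831982)) + g(1506) = (-1/666713364139 + (-1174484 + 1574928)/(47148 - 831982)) + 1/814 = (-1/666713364139 + 400444/(-784834)) + 1/814 = (-1/666713364139 + 400444*(-1/784834)) + 1/814 = (-1/666713364139 - 200222/392417) + 1/814 = -133490683195031275/261629658215333963 + 1/814 = -108399786462540123887/212966541787281845882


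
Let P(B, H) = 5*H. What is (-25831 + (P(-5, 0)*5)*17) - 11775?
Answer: -37606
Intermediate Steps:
(-25831 + (P(-5, 0)*5)*17) - 11775 = (-25831 + ((5*0)*5)*17) - 11775 = (-25831 + (0*5)*17) - 11775 = (-25831 + 0*17) - 11775 = (-25831 + 0) - 11775 = -25831 - 11775 = -37606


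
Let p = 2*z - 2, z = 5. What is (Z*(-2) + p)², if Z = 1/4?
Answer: 225/4 ≈ 56.250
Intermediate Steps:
Z = ¼ ≈ 0.25000
p = 8 (p = 2*5 - 2 = 10 - 2 = 8)
(Z*(-2) + p)² = ((¼)*(-2) + 8)² = (-½ + 8)² = (15/2)² = 225/4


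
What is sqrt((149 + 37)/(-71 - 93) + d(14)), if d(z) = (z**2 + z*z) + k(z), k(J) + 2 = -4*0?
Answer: 3*sqrt(290526)/82 ≈ 19.720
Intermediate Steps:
k(J) = -2 (k(J) = -2 - 4*0 = -2 + 0 = -2)
d(z) = -2 + 2*z**2 (d(z) = (z**2 + z*z) - 2 = (z**2 + z**2) - 2 = 2*z**2 - 2 = -2 + 2*z**2)
sqrt((149 + 37)/(-71 - 93) + d(14)) = sqrt((149 + 37)/(-71 - 93) + (-2 + 2*14**2)) = sqrt(186/(-164) + (-2 + 2*196)) = sqrt(186*(-1/164) + (-2 + 392)) = sqrt(-93/82 + 390) = sqrt(31887/82) = 3*sqrt(290526)/82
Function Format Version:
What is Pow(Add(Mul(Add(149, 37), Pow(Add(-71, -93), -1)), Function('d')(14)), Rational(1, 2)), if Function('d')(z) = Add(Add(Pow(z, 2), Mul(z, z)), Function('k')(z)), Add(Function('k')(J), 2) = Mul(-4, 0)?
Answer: Mul(Rational(3, 82), Pow(290526, Rational(1, 2))) ≈ 19.720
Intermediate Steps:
Function('k')(J) = -2 (Function('k')(J) = Add(-2, Mul(-4, 0)) = Add(-2, 0) = -2)
Function('d')(z) = Add(-2, Mul(2, Pow(z, 2))) (Function('d')(z) = Add(Add(Pow(z, 2), Mul(z, z)), -2) = Add(Add(Pow(z, 2), Pow(z, 2)), -2) = Add(Mul(2, Pow(z, 2)), -2) = Add(-2, Mul(2, Pow(z, 2))))
Pow(Add(Mul(Add(149, 37), Pow(Add(-71, -93), -1)), Function('d')(14)), Rational(1, 2)) = Pow(Add(Mul(Add(149, 37), Pow(Add(-71, -93), -1)), Add(-2, Mul(2, Pow(14, 2)))), Rational(1, 2)) = Pow(Add(Mul(186, Pow(-164, -1)), Add(-2, Mul(2, 196))), Rational(1, 2)) = Pow(Add(Mul(186, Rational(-1, 164)), Add(-2, 392)), Rational(1, 2)) = Pow(Add(Rational(-93, 82), 390), Rational(1, 2)) = Pow(Rational(31887, 82), Rational(1, 2)) = Mul(Rational(3, 82), Pow(290526, Rational(1, 2)))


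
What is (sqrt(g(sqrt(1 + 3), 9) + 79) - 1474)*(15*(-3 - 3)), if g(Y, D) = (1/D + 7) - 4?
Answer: 132660 - 30*sqrt(739) ≈ 1.3184e+5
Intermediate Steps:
g(Y, D) = 3 + 1/D (g(Y, D) = (7 + 1/D) - 4 = 3 + 1/D)
(sqrt(g(sqrt(1 + 3), 9) + 79) - 1474)*(15*(-3 - 3)) = (sqrt((3 + 1/9) + 79) - 1474)*(15*(-3 - 3)) = (sqrt((3 + 1/9) + 79) - 1474)*(15*(-6)) = (sqrt(28/9 + 79) - 1474)*(-90) = (sqrt(739/9) - 1474)*(-90) = (sqrt(739)/3 - 1474)*(-90) = (-1474 + sqrt(739)/3)*(-90) = 132660 - 30*sqrt(739)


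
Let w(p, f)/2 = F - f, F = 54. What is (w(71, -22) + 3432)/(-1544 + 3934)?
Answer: 1792/1195 ≈ 1.4996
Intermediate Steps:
w(p, f) = 108 - 2*f (w(p, f) = 2*(54 - f) = 108 - 2*f)
(w(71, -22) + 3432)/(-1544 + 3934) = ((108 - 2*(-22)) + 3432)/(-1544 + 3934) = ((108 + 44) + 3432)/2390 = (152 + 3432)*(1/2390) = 3584*(1/2390) = 1792/1195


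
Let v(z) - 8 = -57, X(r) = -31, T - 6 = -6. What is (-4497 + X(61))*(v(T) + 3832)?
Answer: -17129424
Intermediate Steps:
T = 0 (T = 6 - 6 = 0)
v(z) = -49 (v(z) = 8 - 57 = -49)
(-4497 + X(61))*(v(T) + 3832) = (-4497 - 31)*(-49 + 3832) = -4528*3783 = -17129424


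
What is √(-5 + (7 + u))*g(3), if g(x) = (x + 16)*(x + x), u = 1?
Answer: 114*√3 ≈ 197.45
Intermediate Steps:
g(x) = 2*x*(16 + x) (g(x) = (16 + x)*(2*x) = 2*x*(16 + x))
√(-5 + (7 + u))*g(3) = √(-5 + (7 + 1))*(2*3*(16 + 3)) = √(-5 + 8)*(2*3*19) = √3*114 = 114*√3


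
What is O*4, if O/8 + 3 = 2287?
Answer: 73088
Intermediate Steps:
O = 18272 (O = -24 + 8*2287 = -24 + 18296 = 18272)
O*4 = 18272*4 = 73088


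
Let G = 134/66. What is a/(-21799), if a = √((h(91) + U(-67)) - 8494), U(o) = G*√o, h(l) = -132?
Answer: -√(-9393714 + 2211*I*√67)/719367 ≈ -4.1042e-6 - 0.0042606*I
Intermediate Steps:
G = 67/33 (G = 134*(1/66) = 67/33 ≈ 2.0303)
U(o) = 67*√o/33
a = √(-8626 + 67*I*√67/33) (a = √((-132 + 67*√(-67)/33) - 8494) = √((-132 + 67*(I*√67)/33) - 8494) = √((-132 + 67*I*√67/33) - 8494) = √(-8626 + 67*I*√67/33) ≈ 0.0895 + 92.876*I)
a/(-21799) = (√(-9393714 + 2211*I*√67)/33)/(-21799) = (√(-9393714 + 2211*I*√67)/33)*(-1/21799) = -√(-9393714 + 2211*I*√67)/719367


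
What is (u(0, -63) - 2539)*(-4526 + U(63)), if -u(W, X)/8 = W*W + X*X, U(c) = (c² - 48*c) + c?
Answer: 120635738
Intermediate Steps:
U(c) = c² - 47*c
u(W, X) = -8*W² - 8*X² (u(W, X) = -8*(W*W + X*X) = -8*(W² + X²) = -8*W² - 8*X²)
(u(0, -63) - 2539)*(-4526 + U(63)) = ((-8*0² - 8*(-63)²) - 2539)*(-4526 + 63*(-47 + 63)) = ((-8*0 - 8*3969) - 2539)*(-4526 + 63*16) = ((0 - 31752) - 2539)*(-4526 + 1008) = (-31752 - 2539)*(-3518) = -34291*(-3518) = 120635738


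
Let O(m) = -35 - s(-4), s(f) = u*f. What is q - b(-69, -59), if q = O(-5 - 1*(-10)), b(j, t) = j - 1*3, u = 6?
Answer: 61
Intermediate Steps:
b(j, t) = -3 + j (b(j, t) = j - 3 = -3 + j)
s(f) = 6*f
O(m) = -11 (O(m) = -35 - 6*(-4) = -35 - 1*(-24) = -35 + 24 = -11)
q = -11
q - b(-69, -59) = -11 - (-3 - 69) = -11 - 1*(-72) = -11 + 72 = 61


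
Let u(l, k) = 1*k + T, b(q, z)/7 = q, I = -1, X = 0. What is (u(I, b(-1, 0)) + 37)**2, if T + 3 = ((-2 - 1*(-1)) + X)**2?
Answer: 784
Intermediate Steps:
T = -2 (T = -3 + ((-2 - 1*(-1)) + 0)**2 = -3 + ((-2 + 1) + 0)**2 = -3 + (-1 + 0)**2 = -3 + (-1)**2 = -3 + 1 = -2)
b(q, z) = 7*q
u(l, k) = -2 + k (u(l, k) = 1*k - 2 = k - 2 = -2 + k)
(u(I, b(-1, 0)) + 37)**2 = ((-2 + 7*(-1)) + 37)**2 = ((-2 - 7) + 37)**2 = (-9 + 37)**2 = 28**2 = 784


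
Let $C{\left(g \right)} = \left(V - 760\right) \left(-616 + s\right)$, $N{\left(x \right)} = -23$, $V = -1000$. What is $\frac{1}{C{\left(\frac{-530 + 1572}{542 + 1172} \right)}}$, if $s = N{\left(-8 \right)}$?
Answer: $\frac{1}{1124640} \approx 8.8917 \cdot 10^{-7}$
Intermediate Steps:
$s = -23$
$C{\left(g \right)} = 1124640$ ($C{\left(g \right)} = \left(-1000 - 760\right) \left(-616 - 23\right) = \left(-1760\right) \left(-639\right) = 1124640$)
$\frac{1}{C{\left(\frac{-530 + 1572}{542 + 1172} \right)}} = \frac{1}{1124640}$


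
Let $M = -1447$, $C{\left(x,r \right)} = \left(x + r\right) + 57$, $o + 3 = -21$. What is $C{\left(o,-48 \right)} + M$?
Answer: $-1462$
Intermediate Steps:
$o = -24$ ($o = -3 - 21 = -24$)
$C{\left(x,r \right)} = 57 + r + x$ ($C{\left(x,r \right)} = \left(r + x\right) + 57 = 57 + r + x$)
$C{\left(o,-48 \right)} + M = \left(57 - 48 - 24\right) - 1447 = -15 - 1447 = -1462$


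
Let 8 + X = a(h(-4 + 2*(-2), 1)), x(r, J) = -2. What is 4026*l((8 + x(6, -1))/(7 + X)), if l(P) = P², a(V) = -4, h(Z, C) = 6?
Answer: 144936/25 ≈ 5797.4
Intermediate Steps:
X = -12 (X = -8 - 4 = -12)
4026*l((8 + x(6, -1))/(7 + X)) = 4026*((8 - 2)/(7 - 12))² = 4026*(6/(-5))² = 4026*(6*(-⅕))² = 4026*(-6/5)² = 4026*(36/25) = 144936/25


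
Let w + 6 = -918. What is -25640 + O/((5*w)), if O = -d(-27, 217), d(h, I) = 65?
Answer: -23691347/924 ≈ -25640.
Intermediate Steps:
w = -924 (w = -6 - 918 = -924)
O = -65 (O = -1*65 = -65)
-25640 + O/((5*w)) = -25640 - 65/(5*(-924)) = -25640 - 65/(-4620) = -25640 - 65*(-1/4620) = -25640 + 13/924 = -23691347/924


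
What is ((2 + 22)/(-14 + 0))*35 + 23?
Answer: -37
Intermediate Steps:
((2 + 22)/(-14 + 0))*35 + 23 = (24/(-14))*35 + 23 = (24*(-1/14))*35 + 23 = -12/7*35 + 23 = -60 + 23 = -37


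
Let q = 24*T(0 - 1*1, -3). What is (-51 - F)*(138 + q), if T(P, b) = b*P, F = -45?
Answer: -1260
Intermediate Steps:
T(P, b) = P*b
q = 72 (q = 24*((0 - 1*1)*(-3)) = 24*((0 - 1)*(-3)) = 24*(-1*(-3)) = 24*3 = 72)
(-51 - F)*(138 + q) = (-51 - 1*(-45))*(138 + 72) = (-51 + 45)*210 = -6*210 = -1260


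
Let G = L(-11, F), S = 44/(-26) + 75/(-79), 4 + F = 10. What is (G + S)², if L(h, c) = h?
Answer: 196280100/1054729 ≈ 186.10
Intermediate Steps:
F = 6 (F = -4 + 10 = 6)
S = -2713/1027 (S = 44*(-1/26) + 75*(-1/79) = -22/13 - 75/79 = -2713/1027 ≈ -2.6417)
G = -11
(G + S)² = (-11 - 2713/1027)² = (-14010/1027)² = 196280100/1054729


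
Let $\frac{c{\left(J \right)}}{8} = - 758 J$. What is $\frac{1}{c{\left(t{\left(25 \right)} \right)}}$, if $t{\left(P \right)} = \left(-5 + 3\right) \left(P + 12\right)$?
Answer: $\frac{1}{448736} \approx 2.2285 \cdot 10^{-6}$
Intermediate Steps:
$t{\left(P \right)} = -24 - 2 P$ ($t{\left(P \right)} = - 2 \left(12 + P\right) = -24 - 2 P$)
$c{\left(J \right)} = - 6064 J$ ($c{\left(J \right)} = 8 \left(- 758 J\right) = - 6064 J$)
$\frac{1}{c{\left(t{\left(25 \right)} \right)}} = \frac{1}{\left(-6064\right) \left(-24 - 50\right)} = \frac{1}{\left(-6064\right) \left(-74\right)} = \frac{1}{448736}$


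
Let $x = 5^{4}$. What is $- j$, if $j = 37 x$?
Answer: $-23125$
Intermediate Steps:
$x = 625$
$j = 23125$ ($j = 37 \cdot 625 = 23125$)
$- j = \left(-1\right) 23125 = -23125$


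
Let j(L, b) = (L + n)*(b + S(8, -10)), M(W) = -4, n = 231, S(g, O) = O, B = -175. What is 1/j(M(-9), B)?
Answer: -1/41995 ≈ -2.3812e-5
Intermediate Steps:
j(L, b) = (-10 + b)*(231 + L) (j(L, b) = (L + 231)*(b - 10) = (231 + L)*(-10 + b) = (-10 + b)*(231 + L))
1/j(M(-9), B) = 1/(-2310 - 10*(-4) + 231*(-175) - 4*(-175)) = 1/(-2310 + 40 - 40425 + 700) = 1/(-41995) = -1/41995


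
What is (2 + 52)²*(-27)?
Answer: -78732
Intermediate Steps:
(2 + 52)²*(-27) = 54²*(-27) = 2916*(-27) = -78732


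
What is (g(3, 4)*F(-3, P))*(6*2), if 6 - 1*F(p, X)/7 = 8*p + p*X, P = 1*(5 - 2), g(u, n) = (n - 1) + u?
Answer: 19656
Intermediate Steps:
g(u, n) = -1 + n + u (g(u, n) = (-1 + n) + u = -1 + n + u)
P = 3 (P = 1*3 = 3)
F(p, X) = 42 - 56*p - 7*X*p (F(p, X) = 42 - 7*(8*p + p*X) = 42 - 7*(8*p + X*p) = 42 + (-56*p - 7*X*p) = 42 - 56*p - 7*X*p)
(g(3, 4)*F(-3, P))*(6*2) = ((-1 + 4 + 3)*(42 - 56*(-3) - 7*3*(-3)))*(6*2) = (6*(42 + 168 + 63))*12 = (6*273)*12 = 1638*12 = 19656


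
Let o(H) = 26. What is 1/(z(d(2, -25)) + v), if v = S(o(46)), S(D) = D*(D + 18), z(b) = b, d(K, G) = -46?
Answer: 1/1098 ≈ 0.00091075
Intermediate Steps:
S(D) = D*(18 + D)
v = 1144 (v = 26*(18 + 26) = 26*44 = 1144)
1/(z(d(2, -25)) + v) = 1/(-46 + 1144) = 1/1098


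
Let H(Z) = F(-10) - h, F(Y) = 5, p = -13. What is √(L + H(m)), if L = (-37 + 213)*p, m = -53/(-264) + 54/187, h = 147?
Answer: 9*I*√30 ≈ 49.295*I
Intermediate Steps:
m = 2197/4488 (m = -53*(-1/264) + 54*(1/187) = 53/264 + 54/187 = 2197/4488 ≈ 0.48953)
H(Z) = -142 (H(Z) = 5 - 1*147 = 5 - 147 = -142)
L = -2288 (L = (-37 + 213)*(-13) = 176*(-13) = -2288)
√(L + H(m)) = √(-2288 - 142) = √(-2430) = 9*I*√30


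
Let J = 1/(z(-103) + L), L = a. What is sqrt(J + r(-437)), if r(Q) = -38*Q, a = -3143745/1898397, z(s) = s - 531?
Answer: sqrt(33170792148045351487)/44693609 ≈ 128.86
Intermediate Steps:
z(s) = -531 + s
a = -116435/70311 (a = -3143745*1/1898397 = -116435/70311 ≈ -1.6560)
L = -116435/70311 ≈ -1.6560
J = -70311/44693609 (J = 1/((-531 - 103) - 116435/70311) = 1/(-634 - 116435/70311) = 1/(-44693609/70311) = -70311/44693609 ≈ -0.0015732)
sqrt(J + r(-437)) = sqrt(-70311/44693609 - 38*(-437)) = sqrt(-70311/44693609 + 16606) = sqrt(742182000743/44693609) = sqrt(33170792148045351487)/44693609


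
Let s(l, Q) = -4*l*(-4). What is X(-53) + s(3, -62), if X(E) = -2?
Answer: 46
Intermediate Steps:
s(l, Q) = 16*l
X(-53) + s(3, -62) = -2 + 16*3 = -2 + 48 = 46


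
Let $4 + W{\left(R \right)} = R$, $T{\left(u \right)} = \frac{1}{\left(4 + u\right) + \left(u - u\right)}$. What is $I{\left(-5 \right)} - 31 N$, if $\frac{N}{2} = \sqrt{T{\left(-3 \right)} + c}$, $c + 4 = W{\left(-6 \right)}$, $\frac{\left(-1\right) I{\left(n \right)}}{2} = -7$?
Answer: $14 - 62 i \sqrt{13} \approx 14.0 - 223.54 i$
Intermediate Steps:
$T{\left(u \right)} = \frac{1}{4 + u}$ ($T{\left(u \right)} = \frac{1}{\left(4 + u\right) + 0} = \frac{1}{4 + u}$)
$I{\left(n \right)} = 14$ ($I{\left(n \right)} = \left(-2\right) \left(-7\right) = 14$)
$W{\left(R \right)} = -4 + R$
$c = -14$ ($c = -4 - 10 = -14$)
$N = 2 i \sqrt{13}$ ($N = 2 \sqrt{\frac{1}{4 - 3} - 14} = 2 \sqrt{1^{-1} - 14} = 2 \sqrt{1 - 14} = 2 \sqrt{-13} = 2 i \sqrt{13} \approx 7.2111 i$)
$I{\left(-5 \right)} - 31 N = 14 - 31 \cdot 2 i \sqrt{13} = 14 - 62 i \sqrt{13}$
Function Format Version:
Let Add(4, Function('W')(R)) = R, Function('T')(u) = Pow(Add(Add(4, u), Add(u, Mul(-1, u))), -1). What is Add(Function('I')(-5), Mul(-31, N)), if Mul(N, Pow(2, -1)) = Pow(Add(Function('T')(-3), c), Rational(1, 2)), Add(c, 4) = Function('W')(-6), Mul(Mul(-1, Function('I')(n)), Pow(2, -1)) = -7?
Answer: Add(14, Mul(-62, I, Pow(13, Rational(1, 2)))) ≈ Add(14.000, Mul(-223.54, I))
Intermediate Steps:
Function('T')(u) = Pow(Add(4, u), -1) (Function('T')(u) = Pow(Add(Add(4, u), 0), -1) = Pow(Add(4, u), -1))
Function('I')(n) = 14 (Function('I')(n) = Mul(-2, -7) = 14)
Function('W')(R) = Add(-4, R)
c = -14 (c = Add(-4, Add(-4, -6)) = Add(-4, -10) = -14)
N = Mul(2, I, Pow(13, Rational(1, 2))) (N = Mul(2, Pow(Add(Pow(Add(4, -3), -1), -14), Rational(1, 2))) = Mul(2, Pow(Add(Pow(1, -1), -14), Rational(1, 2))) = Mul(2, Pow(Add(1, -14), Rational(1, 2))) = Mul(2, Pow(-13, Rational(1, 2))) = Mul(2, Mul(I, Pow(13, Rational(1, 2)))) = Mul(2, I, Pow(13, Rational(1, 2))) ≈ Mul(7.2111, I))
Add(Function('I')(-5), Mul(-31, N)) = Add(14, Mul(-31, Mul(2, I, Pow(13, Rational(1, 2))))) = Add(14, Mul(-62, I, Pow(13, Rational(1, 2))))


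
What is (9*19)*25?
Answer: 4275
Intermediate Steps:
(9*19)*25 = 171*25 = 4275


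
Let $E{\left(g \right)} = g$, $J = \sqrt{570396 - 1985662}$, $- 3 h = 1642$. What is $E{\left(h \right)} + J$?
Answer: $- \frac{1642}{3} + i \sqrt{1415266} \approx -547.33 + 1189.7 i$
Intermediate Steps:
$h = - \frac{1642}{3}$ ($h = \left(- \frac{1}{3}\right) 1642 = - \frac{1642}{3} \approx -547.33$)
$J = i \sqrt{1415266}$ ($J = \sqrt{-1415266} = i \sqrt{1415266} \approx 1189.7 i$)
$E{\left(h \right)} + J = - \frac{1642}{3} + i \sqrt{1415266}$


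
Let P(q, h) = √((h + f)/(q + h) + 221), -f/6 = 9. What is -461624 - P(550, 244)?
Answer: -461624 - 2*√8717326/397 ≈ -4.6164e+5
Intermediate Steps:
f = -54 (f = -6*9 = -54)
P(q, h) = √(221 + (-54 + h)/(h + q)) (P(q, h) = √((h - 54)/(q + h) + 221) = √((-54 + h)/(h + q) + 221) = √(221 + (-54 + h)/(h + q)))
-461624 - P(550, 244) = -461624 - √((-54 + 221*550 + 222*244)/(244 + 550)) = -461624 - √((-54 + 121550 + 54168)/794) = -461624 - √((1/794)*175664) = -461624 - √(87832/397) = -461624 - 2*√8717326/397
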